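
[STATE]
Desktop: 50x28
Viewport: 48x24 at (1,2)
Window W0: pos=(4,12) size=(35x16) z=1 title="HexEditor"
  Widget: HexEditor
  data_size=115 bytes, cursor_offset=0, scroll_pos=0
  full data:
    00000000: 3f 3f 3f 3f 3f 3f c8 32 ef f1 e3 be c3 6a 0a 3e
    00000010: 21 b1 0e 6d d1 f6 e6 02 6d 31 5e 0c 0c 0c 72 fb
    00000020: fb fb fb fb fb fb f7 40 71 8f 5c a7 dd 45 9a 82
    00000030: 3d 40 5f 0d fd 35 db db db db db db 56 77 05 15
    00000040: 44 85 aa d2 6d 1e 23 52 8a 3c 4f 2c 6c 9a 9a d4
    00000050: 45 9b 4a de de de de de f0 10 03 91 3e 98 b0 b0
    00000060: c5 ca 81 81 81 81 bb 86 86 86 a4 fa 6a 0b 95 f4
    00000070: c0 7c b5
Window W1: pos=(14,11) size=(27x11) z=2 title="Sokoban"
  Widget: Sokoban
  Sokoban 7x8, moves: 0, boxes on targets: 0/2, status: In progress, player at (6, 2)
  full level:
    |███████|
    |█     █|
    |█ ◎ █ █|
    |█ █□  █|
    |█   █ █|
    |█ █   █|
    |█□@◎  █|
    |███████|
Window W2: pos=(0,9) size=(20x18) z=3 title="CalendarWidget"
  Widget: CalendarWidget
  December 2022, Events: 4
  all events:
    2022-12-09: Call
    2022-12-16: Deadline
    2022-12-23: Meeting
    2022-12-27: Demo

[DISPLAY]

                                                
                                                
                                                
                                                
                                                
                                                
                                                
━━━━━━━━━━━━━━━━━━┓                             
 CalendarWidget   ┃                             
──────────────────┨━━━━━━━━━━━━━━━━━━━━┓        
  December 2022   ┃ban                 ┃        
Mo Tu We Th Fr Sa ┃────────────────────┨        
          1  2  3 ┃██                  ┃        
 5  6  7  8  9* 10┃ █                  ┃        
12 13 14 15 16* 17┃ █                  ┃        
19 20 21 22 23* 24┃ █                  ┃        
26 27* 28 29 30 31┃ █                  ┃        
                  ┃ █                  ┃        
                  ┃ █                  ┃        
                  ┃━━━━━━━━━━━━━━━━━━━━┛        
                  ┃ b5               ┃          
                  ┃                  ┃          
                  ┃                  ┃          
                  ┃                  ┃          


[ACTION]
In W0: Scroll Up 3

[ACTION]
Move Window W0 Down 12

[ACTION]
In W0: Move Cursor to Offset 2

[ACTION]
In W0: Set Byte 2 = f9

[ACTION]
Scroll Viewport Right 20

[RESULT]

                                                
                                                
                                                
                                                
                                                
                                                
                                                
━━━━━━━━━━━━━━━━━┓                              
CalendarWidget   ┃                              
─────────────────┨━━━━━━━━━━━━━━━━━━━━┓         
 December 2022   ┃ban                 ┃         
o Tu We Th Fr Sa ┃────────────────────┨         
         1  2  3 ┃██                  ┃         
5  6  7  8  9* 10┃ █                  ┃         
2 13 14 15 16* 17┃ █                  ┃         
9 20 21 22 23* 24┃ █                  ┃         
6 27* 28 29 30 31┃ █                  ┃         
                 ┃ █                  ┃         
                 ┃ █                  ┃         
                 ┃━━━━━━━━━━━━━━━━━━━━┛         
                 ┃ b5               ┃           
                 ┃                  ┃           
                 ┃                  ┃           
                 ┃                  ┃           


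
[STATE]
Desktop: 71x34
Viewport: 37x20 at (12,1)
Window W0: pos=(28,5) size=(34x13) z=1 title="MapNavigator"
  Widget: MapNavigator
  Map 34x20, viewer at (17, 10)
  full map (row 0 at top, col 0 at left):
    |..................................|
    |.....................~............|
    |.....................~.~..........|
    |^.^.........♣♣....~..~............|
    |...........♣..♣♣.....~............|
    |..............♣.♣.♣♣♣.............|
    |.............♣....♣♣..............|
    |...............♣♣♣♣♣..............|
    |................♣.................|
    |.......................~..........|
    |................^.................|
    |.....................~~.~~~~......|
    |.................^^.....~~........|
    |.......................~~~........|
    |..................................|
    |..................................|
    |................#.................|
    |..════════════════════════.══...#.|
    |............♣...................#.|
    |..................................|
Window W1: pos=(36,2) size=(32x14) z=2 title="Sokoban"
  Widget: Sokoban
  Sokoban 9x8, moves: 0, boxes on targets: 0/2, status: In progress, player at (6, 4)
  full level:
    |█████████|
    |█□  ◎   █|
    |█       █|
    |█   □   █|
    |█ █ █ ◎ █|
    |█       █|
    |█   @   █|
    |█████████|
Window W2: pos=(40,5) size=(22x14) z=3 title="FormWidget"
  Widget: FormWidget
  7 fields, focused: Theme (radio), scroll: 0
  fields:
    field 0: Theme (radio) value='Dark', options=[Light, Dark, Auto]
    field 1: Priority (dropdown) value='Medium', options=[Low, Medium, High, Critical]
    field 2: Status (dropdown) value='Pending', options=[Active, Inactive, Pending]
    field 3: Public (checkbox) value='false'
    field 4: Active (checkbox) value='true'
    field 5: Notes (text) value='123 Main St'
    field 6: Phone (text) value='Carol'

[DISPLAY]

                                     
                        ┏━━━━━━━━━━━━
                        ┃ Sokoban    
                        ┠────────────
                ┏━━━━━━━┃███┏━━━━━━━━
                ┃ MapNav┃█□ ┃ FormWid
                ┠───────┃█  ┠────────
                ┃.......┃█  ┃> Theme:
                ┃.......┃█ █┃  Priori
                ┃.......┃█  ┃  Status
                ┃.......┃█  ┃  Public
                ┃.......┃███┃  Active
                ┃.......┃Mov┃  Notes:
                ┃.......┃   ┃  Phone:
                ┃.......┗━━━┃        
                ┃...........┃        
                ┗━━━━━━━━━━━┃        
                            ┗━━━━━━━━
                                     
                                     


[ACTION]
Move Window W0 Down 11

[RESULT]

                                     
                        ┏━━━━━━━━━━━━
                        ┃ Sokoban    
                        ┠────────────
                        ┃███┏━━━━━━━━
                        ┃█□ ┃ FormWid
                        ┃█  ┠────────
                        ┃█  ┃> Theme:
                        ┃█ █┃  Priori
                        ┃█  ┃  Status
                        ┃█  ┃  Public
                        ┃███┃  Active
                        ┃Mov┃  Notes:
                        ┃   ┃  Phone:
                        ┗━━━┃        
                ┏━━━━━━━━━━━┃        
                ┃ MapNavigat┃        
                ┠───────────┗━━━━━━━━
                ┃............♣....♣♣.
                ┃..............♣♣♣♣♣.


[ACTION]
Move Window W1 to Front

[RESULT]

                                     
                        ┏━━━━━━━━━━━━
                        ┃ Sokoban    
                        ┠────────────
                        ┃█████████   
                        ┃█□  ◎   █   
                        ┃█       █   
                        ┃█   □   █   
                        ┃█ █ █ ◎ █   
                        ┃█       █   
                        ┃█   @   █   
                        ┃█████████   
                        ┃Moves: 0  0/
                        ┃            
                        ┗━━━━━━━━━━━━
                ┏━━━━━━━━━━━┃        
                ┃ MapNavigat┃        
                ┠───────────┗━━━━━━━━
                ┃............♣....♣♣.
                ┃..............♣♣♣♣♣.


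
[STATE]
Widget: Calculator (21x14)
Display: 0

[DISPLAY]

                    0
┌───┬───┬───┬───┐    
│ 7 │ 8 │ 9 │ ÷ │    
├───┼───┼───┼───┤    
│ 4 │ 5 │ 6 │ × │    
├───┼───┼───┼───┤    
│ 1 │ 2 │ 3 │ - │    
├───┼───┼───┼───┤    
│ 0 │ . │ = │ + │    
├───┼───┼───┼───┤    
│ C │ MC│ MR│ M+│    
└───┴───┴───┴───┘    
                     
                     


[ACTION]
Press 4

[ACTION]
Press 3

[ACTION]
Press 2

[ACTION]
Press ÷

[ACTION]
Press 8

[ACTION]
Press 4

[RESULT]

                   84
┌───┬───┬───┬───┐    
│ 7 │ 8 │ 9 │ ÷ │    
├───┼───┼───┼───┤    
│ 4 │ 5 │ 6 │ × │    
├───┼───┼───┼───┤    
│ 1 │ 2 │ 3 │ - │    
├───┼───┼───┼───┤    
│ 0 │ . │ = │ + │    
├───┼───┼───┼───┤    
│ C │ MC│ MR│ M+│    
└───┴───┴───┴───┘    
                     
                     


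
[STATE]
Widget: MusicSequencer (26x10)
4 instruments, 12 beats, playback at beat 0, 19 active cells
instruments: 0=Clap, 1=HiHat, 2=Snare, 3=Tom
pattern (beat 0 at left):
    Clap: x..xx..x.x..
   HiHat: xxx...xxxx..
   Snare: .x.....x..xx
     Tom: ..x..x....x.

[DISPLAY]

      ▼12345678901        
  Clap█··██··█·█··        
 HiHat███···████··        
 Snare·█·····█··██        
   Tom··█··█····█·        
                          
                          
                          
                          
                          


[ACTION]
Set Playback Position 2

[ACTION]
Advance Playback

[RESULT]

      012▼45678901        
  Clap█··██··█·█··        
 HiHat███···████··        
 Snare·█·····█··██        
   Tom··█··█····█·        
                          
                          
                          
                          
                          


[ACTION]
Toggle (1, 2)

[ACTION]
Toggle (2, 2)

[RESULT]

      012▼45678901        
  Clap█··██··█·█··        
 HiHat██····████··        
 Snare·██····█··██        
   Tom··█··█····█·        
                          
                          
                          
                          
                          


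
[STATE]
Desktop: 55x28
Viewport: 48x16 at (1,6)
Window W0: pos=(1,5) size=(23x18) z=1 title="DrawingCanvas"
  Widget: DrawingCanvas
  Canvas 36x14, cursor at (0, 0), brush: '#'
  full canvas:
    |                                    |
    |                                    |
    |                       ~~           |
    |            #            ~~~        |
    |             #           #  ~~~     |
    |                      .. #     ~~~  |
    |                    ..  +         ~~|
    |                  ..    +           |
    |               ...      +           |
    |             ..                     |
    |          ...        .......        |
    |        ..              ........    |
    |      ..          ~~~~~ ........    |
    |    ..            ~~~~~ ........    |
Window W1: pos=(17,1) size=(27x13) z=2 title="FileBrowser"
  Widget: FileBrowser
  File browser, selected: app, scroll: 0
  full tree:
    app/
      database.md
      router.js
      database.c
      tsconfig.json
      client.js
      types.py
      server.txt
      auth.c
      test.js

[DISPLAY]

┃ DrawingCanvas ┃    router.js            ┃     
┠───────────────┃    database.c           ┃     
┃+              ┃    tsconfig.json        ┃     
┃               ┃    client.js            ┃     
┃               ┃    types.py             ┃     
┃            #  ┃    server.txt           ┃     
┃             # ┃    auth.c               ┃     
┃               ┗━━━━━━━━━━━━━━━━━━━━━━━━━┛     
┃                    .┃                         
┃                  .. ┃                         
┃               ...   ┃                         
┃             ..      ┃                         
┃          ...        ┃                         
┃        ..           ┃                         
┃      ..          ~~~┃                         
┃    ..            ~~~┃                         


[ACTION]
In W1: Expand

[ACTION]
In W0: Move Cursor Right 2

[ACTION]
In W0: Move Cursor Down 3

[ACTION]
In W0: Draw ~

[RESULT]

┃ DrawingCanvas ┃    router.js            ┃     
┠───────────────┃    database.c           ┃     
┃               ┃    tsconfig.json        ┃     
┃               ┃    client.js            ┃     
┃               ┃    types.py             ┃     
┃  ~         #  ┃    server.txt           ┃     
┃             # ┃    auth.c               ┃     
┃               ┗━━━━━━━━━━━━━━━━━━━━━━━━━┛     
┃                    .┃                         
┃                  .. ┃                         
┃               ...   ┃                         
┃             ..      ┃                         
┃          ...        ┃                         
┃        ..           ┃                         
┃      ..          ~~~┃                         
┃    ..            ~~~┃                         


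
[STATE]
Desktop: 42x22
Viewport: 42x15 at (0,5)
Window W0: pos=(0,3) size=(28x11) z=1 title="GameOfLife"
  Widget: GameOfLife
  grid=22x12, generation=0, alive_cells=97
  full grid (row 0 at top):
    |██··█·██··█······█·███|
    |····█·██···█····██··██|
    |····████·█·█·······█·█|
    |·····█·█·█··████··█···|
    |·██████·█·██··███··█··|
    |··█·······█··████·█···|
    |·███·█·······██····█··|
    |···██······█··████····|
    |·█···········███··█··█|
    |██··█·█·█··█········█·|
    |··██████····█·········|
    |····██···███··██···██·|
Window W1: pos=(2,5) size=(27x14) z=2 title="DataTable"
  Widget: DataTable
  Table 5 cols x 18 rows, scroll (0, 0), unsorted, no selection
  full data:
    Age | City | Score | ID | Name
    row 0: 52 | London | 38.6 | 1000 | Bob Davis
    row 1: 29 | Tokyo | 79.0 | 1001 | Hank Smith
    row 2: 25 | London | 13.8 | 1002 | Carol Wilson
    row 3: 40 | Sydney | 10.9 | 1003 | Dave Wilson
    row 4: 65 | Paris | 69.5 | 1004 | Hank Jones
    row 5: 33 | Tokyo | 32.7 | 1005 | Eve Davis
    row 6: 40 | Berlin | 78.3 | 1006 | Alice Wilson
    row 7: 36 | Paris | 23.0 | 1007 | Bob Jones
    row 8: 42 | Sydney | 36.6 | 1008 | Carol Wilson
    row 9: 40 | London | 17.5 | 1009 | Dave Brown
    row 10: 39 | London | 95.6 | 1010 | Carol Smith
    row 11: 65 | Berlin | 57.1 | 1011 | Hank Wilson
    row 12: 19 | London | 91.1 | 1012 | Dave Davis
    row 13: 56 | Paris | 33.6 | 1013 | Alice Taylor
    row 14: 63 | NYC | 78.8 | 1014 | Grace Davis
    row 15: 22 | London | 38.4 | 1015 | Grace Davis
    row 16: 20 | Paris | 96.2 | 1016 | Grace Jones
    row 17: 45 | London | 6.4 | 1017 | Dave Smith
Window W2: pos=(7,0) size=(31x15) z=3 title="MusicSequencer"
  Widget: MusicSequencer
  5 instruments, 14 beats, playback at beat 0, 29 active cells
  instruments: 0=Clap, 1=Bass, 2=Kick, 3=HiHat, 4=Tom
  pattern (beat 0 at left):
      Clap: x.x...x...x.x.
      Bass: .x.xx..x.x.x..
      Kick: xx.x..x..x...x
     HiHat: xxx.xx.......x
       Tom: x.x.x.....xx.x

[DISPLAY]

┠─┏━━━━┃  Bass·█·██··█·█·█··         ┃    
┃G┃ Dat┃  Kick██·█··█··█···█         ┃    
┃·┠────┃ HiHat███·██·······█         ┃    
┃·┃Age│┃   Tom█·█·█·····██·█         ┃    
┃·┃───┼┃                             ┃    
┃·┃52 │┃                             ┃    
┃·┃29 │┃                             ┃    
┃·┃25 │┃                             ┃    
┗━┃40 │┃                             ┃    
  ┃65 │┗━━━━━━━━━━━━━━━━━━━━━━━━━━━━━┛    
  ┃33 │Tokyo │32.7 │1005│Eve┃             
  ┃40 │Berlin│78.3 │1006│Ali┃             
  ┃36 │Paris │23.0 │1007│Bob┃             
  ┗━━━━━━━━━━━━━━━━━━━━━━━━━┛             
                                          


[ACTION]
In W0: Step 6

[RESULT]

┠─┏━━━━┃  Bass·█·██··█·█·█··         ┃    
┃G┃ Dat┃  Kick██·█··█··█···█         ┃    
┃█┠────┃ HiHat███·██·······█         ┃    
┃█┃Age│┃   Tom█·█·█·····██·█         ┃    
┃█┃───┼┃                             ┃    
┃·┃52 │┃                             ┃    
┃·┃29 │┃                             ┃    
┃·┃25 │┃                             ┃    
┗━┃40 │┃                             ┃    
  ┃65 │┗━━━━━━━━━━━━━━━━━━━━━━━━━━━━━┛    
  ┃33 │Tokyo │32.7 │1005│Eve┃             
  ┃40 │Berlin│78.3 │1006│Ali┃             
  ┃36 │Paris │23.0 │1007│Bob┃             
  ┗━━━━━━━━━━━━━━━━━━━━━━━━━┛             
                                          


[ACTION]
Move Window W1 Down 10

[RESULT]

┠──────┃  Bass·█·██··█·█·█··         ┃    
┃Gen: 6┃  Kick██·█··█··█···█         ┃    
┃██████┃ HiHat███·██·······█         ┃    
┃█┏━━━━┃   Tom█·█·█·····██·█         ┃    
┃█┃ Dat┃                             ┃    
┃·┠────┃                             ┃    
┃·┃Age│┃                             ┃    
┃·┃───┼┃                             ┃    
┗━┃52 │┃                             ┃    
  ┃29 │┗━━━━━━━━━━━━━━━━━━━━━━━━━━━━━┛    
  ┃25 │London│13.8 │1002│Car┃             
  ┃40 │Sydney│10.9 │1003│Dav┃             
  ┃65 │Paris │69.5 │1004│Han┃             
  ┃33 │Tokyo │32.7 │1005│Eve┃             
  ┃40 │Berlin│78.3 │1006│Ali┃             


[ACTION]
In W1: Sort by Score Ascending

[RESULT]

┠──────┃  Bass·█·██··█·█·█··         ┃    
┃Gen: 6┃  Kick██·█··█··█···█         ┃    
┃██████┃ HiHat███·██·······█         ┃    
┃█┏━━━━┃   Tom█·█·█·····██·█         ┃    
┃█┃ Dat┃                             ┃    
┃·┠────┃                             ┃    
┃·┃Age│┃                             ┃    
┃·┃───┼┃                             ┃    
┗━┃45 │┃                             ┃    
  ┃40 │┗━━━━━━━━━━━━━━━━━━━━━━━━━━━━━┛    
  ┃25 │London│13.8 │1002│Car┃             
  ┃40 │London│17.5 │1009│Dav┃             
  ┃36 │Paris │23.0 │1007│Bob┃             
  ┃33 │Tokyo │32.7 │1005│Eve┃             
  ┃56 │Paris │33.6 │1013│Ali┃             


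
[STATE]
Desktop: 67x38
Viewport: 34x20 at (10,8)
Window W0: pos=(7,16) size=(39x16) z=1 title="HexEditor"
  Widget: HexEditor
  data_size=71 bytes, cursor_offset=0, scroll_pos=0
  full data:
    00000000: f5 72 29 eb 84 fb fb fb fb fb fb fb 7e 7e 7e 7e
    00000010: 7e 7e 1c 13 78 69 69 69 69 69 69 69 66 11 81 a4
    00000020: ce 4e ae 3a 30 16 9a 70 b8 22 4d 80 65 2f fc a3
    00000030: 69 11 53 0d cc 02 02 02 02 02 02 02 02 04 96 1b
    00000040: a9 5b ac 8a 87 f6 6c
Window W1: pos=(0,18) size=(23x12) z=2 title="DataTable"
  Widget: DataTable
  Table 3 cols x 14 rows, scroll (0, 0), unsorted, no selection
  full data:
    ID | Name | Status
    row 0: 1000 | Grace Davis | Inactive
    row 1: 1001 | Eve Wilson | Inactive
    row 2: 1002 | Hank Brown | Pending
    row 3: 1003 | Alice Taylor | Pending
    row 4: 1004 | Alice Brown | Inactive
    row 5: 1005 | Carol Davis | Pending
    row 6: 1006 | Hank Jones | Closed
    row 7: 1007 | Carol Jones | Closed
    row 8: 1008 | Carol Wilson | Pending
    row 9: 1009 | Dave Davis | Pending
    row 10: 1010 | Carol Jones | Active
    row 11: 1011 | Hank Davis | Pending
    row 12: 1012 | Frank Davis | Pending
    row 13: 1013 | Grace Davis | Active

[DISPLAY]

                                  
                                  
                                  
                                  
                                  
                                  
                                  
                                  
━━━━━━━━━━━━━━━━━━━━━━━━━━━━━━━━━━
exEditor                          
━━━━━━━━━━━━┓─────────────────────
e           ┃ 29 eb 84 fb fb fb  f
────────────┨ 1c 13 78 69 69 69  6
        │Sta┃ ae 3a 30 16 9a 70  b
────────┼───┃ 53 0d cc 02 02 02  0
e Davis │Ina┃ ac 8a 87 f6 6c      
Wilson  │Ina┃                     
 Brown  │Pen┃                     
e Taylor│Pen┃                     
e Brown │Ina┃                     


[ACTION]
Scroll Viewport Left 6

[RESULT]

                                  
                                  
                                  
                                  
                                  
                                  
                                  
                                  
   ┏━━━━━━━━━━━━━━━━━━━━━━━━━━━━━━
   ┃ HexEditor                    
━━━━━━━━━━━━━━━━━━┓───────────────
taTable           ┃ 29 eb 84 fb fb
──────────────────┨ 1c 13 78 69 69
 │Name        │Sta┃ ae 3a 30 16 9a
─┼────────────┼───┃ 53 0d cc 02 02
0│Grace Davis │Ina┃ ac 8a 87 f6 6c
1│Eve Wilson  │Ina┃               
2│Hank Brown  │Pen┃               
3│Alice Taylor│Pen┃               
4│Alice Brown │Ina┃               


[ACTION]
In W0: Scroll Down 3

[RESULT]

                                  
                                  
                                  
                                  
                                  
                                  
                                  
                                  
   ┏━━━━━━━━━━━━━━━━━━━━━━━━━━━━━━
   ┃ HexEditor                    
━━━━━━━━━━━━━━━━━━┓───────────────
taTable           ┃ 53 0d cc 02 02
──────────────────┨ ac 8a 87 f6 6c
 │Name        │Sta┃               
─┼────────────┼───┃               
0│Grace Davis │Ina┃               
1│Eve Wilson  │Ina┃               
2│Hank Brown  │Pen┃               
3│Alice Taylor│Pen┃               
4│Alice Brown │Ina┃               


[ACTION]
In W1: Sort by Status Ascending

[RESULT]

                                  
                                  
                                  
                                  
                                  
                                  
                                  
                                  
   ┏━━━━━━━━━━━━━━━━━━━━━━━━━━━━━━
   ┃ HexEditor                    
━━━━━━━━━━━━━━━━━━┓───────────────
taTable           ┃ 53 0d cc 02 02
──────────────────┨ ac 8a 87 f6 6c
 │Name        │Sta┃               
─┼────────────┼───┃               
0│Carol Jones │Act┃               
3│Grace Davis │Act┃               
6│Hank Jones  │Clo┃               
7│Carol Jones │Clo┃               
0│Grace Davis │Ina┃               


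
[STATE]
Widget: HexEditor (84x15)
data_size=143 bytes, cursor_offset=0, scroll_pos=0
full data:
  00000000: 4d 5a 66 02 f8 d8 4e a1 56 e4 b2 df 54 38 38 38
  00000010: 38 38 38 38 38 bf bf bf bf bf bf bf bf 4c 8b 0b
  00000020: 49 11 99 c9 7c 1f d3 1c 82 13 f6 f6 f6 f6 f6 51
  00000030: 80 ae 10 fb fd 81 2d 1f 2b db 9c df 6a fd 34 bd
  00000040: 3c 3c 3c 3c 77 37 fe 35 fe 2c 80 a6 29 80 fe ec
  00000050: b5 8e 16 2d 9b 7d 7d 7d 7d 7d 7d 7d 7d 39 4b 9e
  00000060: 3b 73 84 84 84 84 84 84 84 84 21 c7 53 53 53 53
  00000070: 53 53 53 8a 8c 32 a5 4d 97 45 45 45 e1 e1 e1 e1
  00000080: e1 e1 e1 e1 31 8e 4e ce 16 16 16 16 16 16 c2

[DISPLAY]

00000000  4D 5a 66 02 f8 d8 4e a1  56 e4 b2 df 54 38 38 38  |MZf...N.V...T888|      
00000010  38 38 38 38 38 bf bf bf  bf bf bf bf bf 4c 8b 0b  |88888........L..|      
00000020  49 11 99 c9 7c 1f d3 1c  82 13 f6 f6 f6 f6 f6 51  |I...|..........Q|      
00000030  80 ae 10 fb fd 81 2d 1f  2b db 9c df 6a fd 34 bd  |......-.+...j.4.|      
00000040  3c 3c 3c 3c 77 37 fe 35  fe 2c 80 a6 29 80 fe ec  |<<<<w7.5.,..)...|      
00000050  b5 8e 16 2d 9b 7d 7d 7d  7d 7d 7d 7d 7d 39 4b 9e  |...-.}}}}}}}}9K.|      
00000060  3b 73 84 84 84 84 84 84  84 84 21 c7 53 53 53 53  |;s........!.SSSS|      
00000070  53 53 53 8a 8c 32 a5 4d  97 45 45 45 e1 e1 e1 e1  |SSS..2.M.EEE....|      
00000080  e1 e1 e1 e1 31 8e 4e ce  16 16 16 16 16 16 c2     |....1.N........ |      
                                                                                    
                                                                                    
                                                                                    
                                                                                    
                                                                                    
                                                                                    


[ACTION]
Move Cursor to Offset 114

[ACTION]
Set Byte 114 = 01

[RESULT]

00000000  4d 5a 66 02 f8 d8 4e a1  56 e4 b2 df 54 38 38 38  |MZf...N.V...T888|      
00000010  38 38 38 38 38 bf bf bf  bf bf bf bf bf 4c 8b 0b  |88888........L..|      
00000020  49 11 99 c9 7c 1f d3 1c  82 13 f6 f6 f6 f6 f6 51  |I...|..........Q|      
00000030  80 ae 10 fb fd 81 2d 1f  2b db 9c df 6a fd 34 bd  |......-.+...j.4.|      
00000040  3c 3c 3c 3c 77 37 fe 35  fe 2c 80 a6 29 80 fe ec  |<<<<w7.5.,..)...|      
00000050  b5 8e 16 2d 9b 7d 7d 7d  7d 7d 7d 7d 7d 39 4b 9e  |...-.}}}}}}}}9K.|      
00000060  3b 73 84 84 84 84 84 84  84 84 21 c7 53 53 53 53  |;s........!.SSSS|      
00000070  53 53 01 8a 8c 32 a5 4d  97 45 45 45 e1 e1 e1 e1  |SS...2.M.EEE....|      
00000080  e1 e1 e1 e1 31 8e 4e ce  16 16 16 16 16 16 c2     |....1.N........ |      
                                                                                    
                                                                                    
                                                                                    
                                                                                    
                                                                                    
                                                                                    


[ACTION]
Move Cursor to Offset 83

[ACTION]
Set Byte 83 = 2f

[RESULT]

00000000  4d 5a 66 02 f8 d8 4e a1  56 e4 b2 df 54 38 38 38  |MZf...N.V...T888|      
00000010  38 38 38 38 38 bf bf bf  bf bf bf bf bf 4c 8b 0b  |88888........L..|      
00000020  49 11 99 c9 7c 1f d3 1c  82 13 f6 f6 f6 f6 f6 51  |I...|..........Q|      
00000030  80 ae 10 fb fd 81 2d 1f  2b db 9c df 6a fd 34 bd  |......-.+...j.4.|      
00000040  3c 3c 3c 3c 77 37 fe 35  fe 2c 80 a6 29 80 fe ec  |<<<<w7.5.,..)...|      
00000050  b5 8e 16 2F 9b 7d 7d 7d  7d 7d 7d 7d 7d 39 4b 9e  |.../.}}}}}}}}9K.|      
00000060  3b 73 84 84 84 84 84 84  84 84 21 c7 53 53 53 53  |;s........!.SSSS|      
00000070  53 53 01 8a 8c 32 a5 4d  97 45 45 45 e1 e1 e1 e1  |SS...2.M.EEE....|      
00000080  e1 e1 e1 e1 31 8e 4e ce  16 16 16 16 16 16 c2     |....1.N........ |      
                                                                                    
                                                                                    
                                                                                    
                                                                                    
                                                                                    
                                                                                    


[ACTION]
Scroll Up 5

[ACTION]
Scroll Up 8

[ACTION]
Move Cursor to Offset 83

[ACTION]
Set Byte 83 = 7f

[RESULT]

00000000  4d 5a 66 02 f8 d8 4e a1  56 e4 b2 df 54 38 38 38  |MZf...N.V...T888|      
00000010  38 38 38 38 38 bf bf bf  bf bf bf bf bf 4c 8b 0b  |88888........L..|      
00000020  49 11 99 c9 7c 1f d3 1c  82 13 f6 f6 f6 f6 f6 51  |I...|..........Q|      
00000030  80 ae 10 fb fd 81 2d 1f  2b db 9c df 6a fd 34 bd  |......-.+...j.4.|      
00000040  3c 3c 3c 3c 77 37 fe 35  fe 2c 80 a6 29 80 fe ec  |<<<<w7.5.,..)...|      
00000050  b5 8e 16 7F 9b 7d 7d 7d  7d 7d 7d 7d 7d 39 4b 9e  |.....}}}}}}}}9K.|      
00000060  3b 73 84 84 84 84 84 84  84 84 21 c7 53 53 53 53  |;s........!.SSSS|      
00000070  53 53 01 8a 8c 32 a5 4d  97 45 45 45 e1 e1 e1 e1  |SS...2.M.EEE....|      
00000080  e1 e1 e1 e1 31 8e 4e ce  16 16 16 16 16 16 c2     |....1.N........ |      
                                                                                    
                                                                                    
                                                                                    
                                                                                    
                                                                                    
                                                                                    


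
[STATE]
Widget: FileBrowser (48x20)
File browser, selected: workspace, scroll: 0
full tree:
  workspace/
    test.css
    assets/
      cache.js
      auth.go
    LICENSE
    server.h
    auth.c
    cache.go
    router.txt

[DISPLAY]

> [-] workspace/                                
    test.css                                    
    [+] assets/                                 
    LICENSE                                     
    server.h                                    
    auth.c                                      
    cache.go                                    
    router.txt                                  
                                                
                                                
                                                
                                                
                                                
                                                
                                                
                                                
                                                
                                                
                                                
                                                


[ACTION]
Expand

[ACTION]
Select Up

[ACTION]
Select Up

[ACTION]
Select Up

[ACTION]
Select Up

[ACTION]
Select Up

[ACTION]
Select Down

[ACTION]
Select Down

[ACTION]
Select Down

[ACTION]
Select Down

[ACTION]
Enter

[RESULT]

  [-] workspace/                                
    test.css                                    
    [+] assets/                                 
    LICENSE                                     
  > server.h                                    
    auth.c                                      
    cache.go                                    
    router.txt                                  
                                                
                                                
                                                
                                                
                                                
                                                
                                                
                                                
                                                
                                                
                                                
                                                


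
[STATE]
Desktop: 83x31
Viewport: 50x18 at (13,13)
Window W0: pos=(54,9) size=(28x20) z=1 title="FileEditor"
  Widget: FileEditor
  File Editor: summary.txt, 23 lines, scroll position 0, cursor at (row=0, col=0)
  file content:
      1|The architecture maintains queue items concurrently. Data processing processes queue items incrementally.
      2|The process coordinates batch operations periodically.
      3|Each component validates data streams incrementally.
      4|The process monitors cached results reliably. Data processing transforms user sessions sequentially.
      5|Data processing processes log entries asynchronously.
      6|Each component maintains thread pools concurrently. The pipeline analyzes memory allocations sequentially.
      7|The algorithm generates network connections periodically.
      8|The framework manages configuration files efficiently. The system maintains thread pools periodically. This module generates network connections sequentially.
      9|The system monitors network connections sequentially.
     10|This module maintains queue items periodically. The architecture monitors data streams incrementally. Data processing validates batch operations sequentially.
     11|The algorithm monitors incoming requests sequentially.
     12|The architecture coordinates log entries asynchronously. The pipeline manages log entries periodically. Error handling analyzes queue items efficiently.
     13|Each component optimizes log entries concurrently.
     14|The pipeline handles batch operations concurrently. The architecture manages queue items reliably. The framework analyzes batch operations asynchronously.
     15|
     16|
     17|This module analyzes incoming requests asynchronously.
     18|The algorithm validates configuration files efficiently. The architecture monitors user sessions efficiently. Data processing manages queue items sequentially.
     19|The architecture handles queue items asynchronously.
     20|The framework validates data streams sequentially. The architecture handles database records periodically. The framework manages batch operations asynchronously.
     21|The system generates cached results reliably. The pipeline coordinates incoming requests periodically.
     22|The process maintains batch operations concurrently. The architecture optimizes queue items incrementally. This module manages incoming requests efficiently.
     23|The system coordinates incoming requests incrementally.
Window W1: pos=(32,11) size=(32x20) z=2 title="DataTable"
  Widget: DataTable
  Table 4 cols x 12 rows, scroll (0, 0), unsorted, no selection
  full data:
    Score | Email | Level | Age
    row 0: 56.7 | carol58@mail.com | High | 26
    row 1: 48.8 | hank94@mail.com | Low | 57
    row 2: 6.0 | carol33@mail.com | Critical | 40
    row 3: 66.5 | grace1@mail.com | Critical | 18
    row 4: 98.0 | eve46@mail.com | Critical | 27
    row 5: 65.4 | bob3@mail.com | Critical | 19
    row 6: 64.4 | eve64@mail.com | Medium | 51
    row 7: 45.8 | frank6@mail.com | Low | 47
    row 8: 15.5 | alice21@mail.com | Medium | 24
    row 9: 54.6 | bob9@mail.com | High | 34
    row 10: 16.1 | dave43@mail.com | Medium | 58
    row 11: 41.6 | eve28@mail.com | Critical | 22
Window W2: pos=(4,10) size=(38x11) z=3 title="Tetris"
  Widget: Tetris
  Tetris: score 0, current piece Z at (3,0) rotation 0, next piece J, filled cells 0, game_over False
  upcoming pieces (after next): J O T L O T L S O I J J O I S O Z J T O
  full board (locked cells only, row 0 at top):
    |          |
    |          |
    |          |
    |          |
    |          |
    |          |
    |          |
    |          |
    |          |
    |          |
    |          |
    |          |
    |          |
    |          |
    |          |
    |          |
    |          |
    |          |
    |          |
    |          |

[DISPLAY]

  │Next:                    ┃─────────────────────
  │█                        ┃il           │Level  
  │███                      ┃─────────────┼───────
  │                         ┃ol58@mail.com│High   
  │                         ┃k94@mail.com │Low    
  │                         ┃ol33@mail.com│Critica
  │Score:                   ┃ce1@mail.com │Critica
━━━━━━━━━━━━━━━━━━━━━━━━━━━━┛46@mail.com  │Critica
                   ┃65.4 │bob3@mail.com   │Critica
                   ┃64.4 │eve64@mail.com  │Medium 
                   ┃45.8 │frank6@mail.com │Low    
                   ┃15.5 │alice21@mail.com│Medium 
                   ┃54.6 │bob9@mail.com   │High   
                   ┃16.1 │dave43@mail.com │Medium 
                   ┃41.6 │eve28@mail.com  │Critica
                   ┃                              
                   ┃                              
                   ┗━━━━━━━━━━━━━━━━━━━━━━━━━━━━━━


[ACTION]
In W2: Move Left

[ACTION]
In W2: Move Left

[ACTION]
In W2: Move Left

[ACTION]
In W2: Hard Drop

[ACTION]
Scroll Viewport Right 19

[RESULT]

         ┃─────────────────────┨ss coordinates b█┃
         ┃il           │Level  ┃onent validates ░┃
         ┃─────────────┼───────┃ss monitors cach░┃
         ┃ol58@mail.com│High   ┃essing processes░┃
         ┃k94@mail.com │Low    ┃onent maintains ░┃
         ┃ol33@mail.com│Critica┃ithm generates n░┃
         ┃ce1@mail.com │Critica┃work manages con░┃
━━━━━━━━━┛46@mail.com  │Critica┃m monitors netwo░┃
┃65.4 │bob3@mail.com   │Critica┃le maintains que░┃
┃64.4 │eve64@mail.com  │Medium ┃ithm monitors in░┃
┃45.8 │frank6@mail.com │Low    ┃tecture coordina░┃
┃15.5 │alice21@mail.com│Medium ┃onent optimizes ░┃
┃54.6 │bob9@mail.com   │High   ┃ine handles batc░┃
┃16.1 │dave43@mail.com │Medium ┃                ░┃
┃41.6 │eve28@mail.com  │Critica┃                ▼┃
┃                              ┃━━━━━━━━━━━━━━━━━┛
┃                              ┃                  
┗━━━━━━━━━━━━━━━━━━━━━━━━━━━━━━┛                  
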